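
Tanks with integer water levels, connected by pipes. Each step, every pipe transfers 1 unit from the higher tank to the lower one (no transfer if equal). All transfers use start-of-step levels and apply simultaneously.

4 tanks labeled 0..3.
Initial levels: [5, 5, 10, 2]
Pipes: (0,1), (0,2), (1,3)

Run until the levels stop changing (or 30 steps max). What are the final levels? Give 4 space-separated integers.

Step 1: flows [0=1,2->0,1->3] -> levels [6 4 9 3]
Step 2: flows [0->1,2->0,1->3] -> levels [6 4 8 4]
Step 3: flows [0->1,2->0,1=3] -> levels [6 5 7 4]
Step 4: flows [0->1,2->0,1->3] -> levels [6 5 6 5]
Step 5: flows [0->1,0=2,1=3] -> levels [5 6 6 5]
Step 6: flows [1->0,2->0,1->3] -> levels [7 4 5 6]
Step 7: flows [0->1,0->2,3->1] -> levels [5 6 6 5]
  -> period-2 cycle: step 7 state = step 5 state; never stabilizes
  -> state at step 30: (30-5) mod 2 = 1, same as step 6 -> [7 4 5 6]

Answer: 7 4 5 6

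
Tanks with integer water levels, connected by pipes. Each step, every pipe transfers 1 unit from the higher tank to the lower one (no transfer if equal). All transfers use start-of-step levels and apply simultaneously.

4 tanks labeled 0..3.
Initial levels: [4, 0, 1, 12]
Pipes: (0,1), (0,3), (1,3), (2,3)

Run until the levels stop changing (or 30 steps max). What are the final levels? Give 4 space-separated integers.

Answer: 4 4 3 6

Derivation:
Step 1: flows [0->1,3->0,3->1,3->2] -> levels [4 2 2 9]
Step 2: flows [0->1,3->0,3->1,3->2] -> levels [4 4 3 6]
Step 3: flows [0=1,3->0,3->1,3->2] -> levels [5 5 4 3]
Step 4: flows [0=1,0->3,1->3,2->3] -> levels [4 4 3 6]
  -> period-2 cycle: step 4 state = step 2 state; never stabilizes
  -> state at step 30: (30-2) mod 2 = 0, same as step 2 -> [4 4 3 6]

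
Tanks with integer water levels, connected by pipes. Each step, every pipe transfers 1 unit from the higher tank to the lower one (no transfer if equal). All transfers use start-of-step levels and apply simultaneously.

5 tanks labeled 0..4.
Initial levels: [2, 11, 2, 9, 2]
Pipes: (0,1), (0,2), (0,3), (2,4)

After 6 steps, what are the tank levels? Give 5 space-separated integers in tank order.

Answer: 5 6 5 6 4

Derivation:
Step 1: flows [1->0,0=2,3->0,2=4] -> levels [4 10 2 8 2]
Step 2: flows [1->0,0->2,3->0,2=4] -> levels [5 9 3 7 2]
Step 3: flows [1->0,0->2,3->0,2->4] -> levels [6 8 3 6 3]
Step 4: flows [1->0,0->2,0=3,2=4] -> levels [6 7 4 6 3]
Step 5: flows [1->0,0->2,0=3,2->4] -> levels [6 6 4 6 4]
Step 6: flows [0=1,0->2,0=3,2=4] -> levels [5 6 5 6 4]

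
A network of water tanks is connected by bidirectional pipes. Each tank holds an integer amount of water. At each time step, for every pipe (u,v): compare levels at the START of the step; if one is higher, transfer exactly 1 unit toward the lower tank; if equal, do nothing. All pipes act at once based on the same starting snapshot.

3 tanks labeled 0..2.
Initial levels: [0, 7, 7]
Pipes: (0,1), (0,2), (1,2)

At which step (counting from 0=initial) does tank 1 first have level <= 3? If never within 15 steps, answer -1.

Answer: -1

Derivation:
Step 1: flows [1->0,2->0,1=2] -> levels [2 6 6]
Step 2: flows [1->0,2->0,1=2] -> levels [4 5 5]
Step 3: flows [1->0,2->0,1=2] -> levels [6 4 4]
Step 4: flows [0->1,0->2,1=2] -> levels [4 5 5]
  -> period-2 cycle (repeats step 2); tank 1 never drops to <=3
Tank 1 never reaches <=3 within 15 steps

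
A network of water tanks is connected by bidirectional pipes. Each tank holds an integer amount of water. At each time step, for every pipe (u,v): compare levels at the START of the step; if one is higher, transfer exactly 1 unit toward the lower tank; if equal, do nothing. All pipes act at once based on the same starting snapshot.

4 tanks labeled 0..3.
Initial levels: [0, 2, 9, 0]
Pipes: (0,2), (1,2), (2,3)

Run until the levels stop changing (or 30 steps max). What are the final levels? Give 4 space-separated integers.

Step 1: flows [2->0,2->1,2->3] -> levels [1 3 6 1]
Step 2: flows [2->0,2->1,2->3] -> levels [2 4 3 2]
Step 3: flows [2->0,1->2,2->3] -> levels [3 3 2 3]
Step 4: flows [0->2,1->2,3->2] -> levels [2 2 5 2]
Step 5: flows [2->0,2->1,2->3] -> levels [3 3 2 3]
  -> period-2 cycle: step 5 state = step 3 state; never stabilizes
  -> state at step 30: (30-3) mod 2 = 1, same as step 4 -> [2 2 5 2]

Answer: 2 2 5 2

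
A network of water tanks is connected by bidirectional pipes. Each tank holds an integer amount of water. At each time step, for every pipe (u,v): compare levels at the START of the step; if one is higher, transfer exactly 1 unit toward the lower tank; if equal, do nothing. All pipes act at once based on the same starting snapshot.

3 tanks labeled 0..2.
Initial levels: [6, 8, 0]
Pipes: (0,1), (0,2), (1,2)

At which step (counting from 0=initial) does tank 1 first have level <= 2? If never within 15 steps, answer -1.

Step 1: flows [1->0,0->2,1->2] -> levels [6 6 2]
Step 2: flows [0=1,0->2,1->2] -> levels [5 5 4]
Step 3: flows [0=1,0->2,1->2] -> levels [4 4 6]
Step 4: flows [0=1,2->0,2->1] -> levels [5 5 4]
  -> period-2 cycle (repeats step 2); tank 1 never drops to <=2
Tank 1 never reaches <=2 within 15 steps

Answer: -1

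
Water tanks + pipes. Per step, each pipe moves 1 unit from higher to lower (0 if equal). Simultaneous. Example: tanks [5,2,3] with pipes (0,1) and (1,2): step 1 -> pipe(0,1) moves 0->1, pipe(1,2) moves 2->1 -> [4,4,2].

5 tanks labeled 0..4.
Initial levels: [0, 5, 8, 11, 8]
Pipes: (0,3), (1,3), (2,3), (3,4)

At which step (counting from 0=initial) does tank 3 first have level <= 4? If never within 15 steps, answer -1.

Answer: 4

Derivation:
Step 1: flows [3->0,3->1,3->2,3->4] -> levels [1 6 9 7 9]
Step 2: flows [3->0,3->1,2->3,4->3] -> levels [2 7 8 7 8]
Step 3: flows [3->0,1=3,2->3,4->3] -> levels [3 7 7 8 7]
Step 4: flows [3->0,3->1,3->2,3->4] -> levels [4 8 8 4 8]
Tank 3 first reaches <=4 at step 4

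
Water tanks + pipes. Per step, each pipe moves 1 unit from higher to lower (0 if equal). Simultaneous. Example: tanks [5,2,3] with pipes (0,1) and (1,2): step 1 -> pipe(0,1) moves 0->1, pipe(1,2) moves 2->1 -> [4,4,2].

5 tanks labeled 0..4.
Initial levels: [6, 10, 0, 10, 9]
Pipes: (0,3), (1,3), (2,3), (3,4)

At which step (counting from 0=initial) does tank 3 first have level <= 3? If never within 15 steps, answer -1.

Answer: -1

Derivation:
Step 1: flows [3->0,1=3,3->2,3->4] -> levels [7 10 1 7 10]
Step 2: flows [0=3,1->3,3->2,4->3] -> levels [7 9 2 8 9]
Step 3: flows [3->0,1->3,3->2,4->3] -> levels [8 8 3 8 8]
Step 4: flows [0=3,1=3,3->2,3=4] -> levels [8 8 4 7 8]
Step 5: flows [0->3,1->3,3->2,4->3] -> levels [7 7 5 9 7]
Step 6: flows [3->0,3->1,3->2,3->4] -> levels [8 8 6 5 8]
Step 7: flows [0->3,1->3,2->3,4->3] -> levels [7 7 5 9 7]
  -> period-2 cycle (repeats step 5); tank 3 never drops to <=3
Tank 3 never reaches <=3 within 15 steps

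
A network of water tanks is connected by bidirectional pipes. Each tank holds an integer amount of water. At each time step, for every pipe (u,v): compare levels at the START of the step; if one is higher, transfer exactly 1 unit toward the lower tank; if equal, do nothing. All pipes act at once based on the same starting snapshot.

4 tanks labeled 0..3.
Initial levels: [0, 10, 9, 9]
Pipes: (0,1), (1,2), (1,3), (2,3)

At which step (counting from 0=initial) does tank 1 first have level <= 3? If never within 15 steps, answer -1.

Answer: -1

Derivation:
Step 1: flows [1->0,1->2,1->3,2=3] -> levels [1 7 10 10]
Step 2: flows [1->0,2->1,3->1,2=3] -> levels [2 8 9 9]
Step 3: flows [1->0,2->1,3->1,2=3] -> levels [3 9 8 8]
Step 4: flows [1->0,1->2,1->3,2=3] -> levels [4 6 9 9]
Step 5: flows [1->0,2->1,3->1,2=3] -> levels [5 7 8 8]
Step 6: flows [1->0,2->1,3->1,2=3] -> levels [6 8 7 7]
Step 7: flows [1->0,1->2,1->3,2=3] -> levels [7 5 8 8]
Step 8: flows [0->1,2->1,3->1,2=3] -> levels [6 8 7 7]
  -> period-2 cycle (repeats step 6); tank 1 never drops to <=3
Tank 1 never reaches <=3 within 15 steps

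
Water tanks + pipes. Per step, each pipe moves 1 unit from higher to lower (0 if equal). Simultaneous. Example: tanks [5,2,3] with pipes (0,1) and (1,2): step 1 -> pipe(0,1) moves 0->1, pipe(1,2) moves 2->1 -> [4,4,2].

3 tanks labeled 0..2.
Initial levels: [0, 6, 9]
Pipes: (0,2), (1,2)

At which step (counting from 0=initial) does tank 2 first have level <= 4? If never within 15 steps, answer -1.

Step 1: flows [2->0,2->1] -> levels [1 7 7]
Step 2: flows [2->0,1=2] -> levels [2 7 6]
Step 3: flows [2->0,1->2] -> levels [3 6 6]
Step 4: flows [2->0,1=2] -> levels [4 6 5]
Step 5: flows [2->0,1->2] -> levels [5 5 5]
Step 6: flows [0=2,1=2] -> levels [5 5 5]
  -> stable; tank 2 stays at 5 > 4
Tank 2 never reaches <=4 within 15 steps

Answer: -1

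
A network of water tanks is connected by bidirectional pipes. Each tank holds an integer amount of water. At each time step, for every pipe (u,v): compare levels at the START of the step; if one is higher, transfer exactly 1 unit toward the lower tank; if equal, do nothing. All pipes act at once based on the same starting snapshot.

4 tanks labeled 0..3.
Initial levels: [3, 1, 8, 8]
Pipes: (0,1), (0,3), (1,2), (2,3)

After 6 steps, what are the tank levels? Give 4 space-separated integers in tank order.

Step 1: flows [0->1,3->0,2->1,2=3] -> levels [3 3 7 7]
Step 2: flows [0=1,3->0,2->1,2=3] -> levels [4 4 6 6]
Step 3: flows [0=1,3->0,2->1,2=3] -> levels [5 5 5 5]
Step 4: flows [0=1,0=3,1=2,2=3] -> levels [5 5 5 5]
  -> stable; steps 5..6 unchanged -> [5 5 5 5]

Answer: 5 5 5 5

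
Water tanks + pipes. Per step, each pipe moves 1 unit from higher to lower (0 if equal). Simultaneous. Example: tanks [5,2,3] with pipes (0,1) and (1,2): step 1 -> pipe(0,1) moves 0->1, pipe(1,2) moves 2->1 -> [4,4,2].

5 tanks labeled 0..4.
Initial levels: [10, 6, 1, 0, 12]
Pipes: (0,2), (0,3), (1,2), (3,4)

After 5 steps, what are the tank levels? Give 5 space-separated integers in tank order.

Answer: 5 4 6 7 7

Derivation:
Step 1: flows [0->2,0->3,1->2,4->3] -> levels [8 5 3 2 11]
Step 2: flows [0->2,0->3,1->2,4->3] -> levels [6 4 5 4 10]
Step 3: flows [0->2,0->3,2->1,4->3] -> levels [4 5 5 6 9]
Step 4: flows [2->0,3->0,1=2,4->3] -> levels [6 5 4 6 8]
Step 5: flows [0->2,0=3,1->2,4->3] -> levels [5 4 6 7 7]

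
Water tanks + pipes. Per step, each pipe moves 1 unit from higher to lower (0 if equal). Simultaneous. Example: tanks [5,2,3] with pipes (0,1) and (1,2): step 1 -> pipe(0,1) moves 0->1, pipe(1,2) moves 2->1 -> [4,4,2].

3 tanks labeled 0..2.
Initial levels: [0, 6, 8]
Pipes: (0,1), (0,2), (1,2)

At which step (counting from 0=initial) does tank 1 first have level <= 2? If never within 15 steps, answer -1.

Step 1: flows [1->0,2->0,2->1] -> levels [2 6 6]
Step 2: flows [1->0,2->0,1=2] -> levels [4 5 5]
Step 3: flows [1->0,2->0,1=2] -> levels [6 4 4]
Step 4: flows [0->1,0->2,1=2] -> levels [4 5 5]
  -> period-2 cycle (repeats step 2); tank 1 never drops to <=2
Tank 1 never reaches <=2 within 15 steps

Answer: -1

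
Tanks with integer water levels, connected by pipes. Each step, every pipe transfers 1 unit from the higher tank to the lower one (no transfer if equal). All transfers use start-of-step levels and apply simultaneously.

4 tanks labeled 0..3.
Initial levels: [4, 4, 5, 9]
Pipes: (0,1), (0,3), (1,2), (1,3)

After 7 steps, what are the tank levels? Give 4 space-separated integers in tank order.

Answer: 5 7 5 5

Derivation:
Step 1: flows [0=1,3->0,2->1,3->1] -> levels [5 6 4 7]
Step 2: flows [1->0,3->0,1->2,3->1] -> levels [7 5 5 5]
Step 3: flows [0->1,0->3,1=2,1=3] -> levels [5 6 5 6]
Step 4: flows [1->0,3->0,1->2,1=3] -> levels [7 4 6 5]
Step 5: flows [0->1,0->3,2->1,3->1] -> levels [5 7 5 5]
Step 6: flows [1->0,0=3,1->2,1->3] -> levels [6 4 6 6]
Step 7: flows [0->1,0=3,2->1,3->1] -> levels [5 7 5 5]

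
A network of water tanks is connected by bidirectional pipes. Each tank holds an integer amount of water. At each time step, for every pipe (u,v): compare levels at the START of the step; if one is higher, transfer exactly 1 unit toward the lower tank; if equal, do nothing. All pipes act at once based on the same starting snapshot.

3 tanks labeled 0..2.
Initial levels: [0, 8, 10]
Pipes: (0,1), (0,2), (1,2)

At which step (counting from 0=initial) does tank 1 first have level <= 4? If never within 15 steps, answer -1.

Answer: -1

Derivation:
Step 1: flows [1->0,2->0,2->1] -> levels [2 8 8]
Step 2: flows [1->0,2->0,1=2] -> levels [4 7 7]
Step 3: flows [1->0,2->0,1=2] -> levels [6 6 6]
Step 4: flows [0=1,0=2,1=2] -> levels [6 6 6]
  -> stable; tank 1 stays at 6 > 4
Tank 1 never reaches <=4 within 15 steps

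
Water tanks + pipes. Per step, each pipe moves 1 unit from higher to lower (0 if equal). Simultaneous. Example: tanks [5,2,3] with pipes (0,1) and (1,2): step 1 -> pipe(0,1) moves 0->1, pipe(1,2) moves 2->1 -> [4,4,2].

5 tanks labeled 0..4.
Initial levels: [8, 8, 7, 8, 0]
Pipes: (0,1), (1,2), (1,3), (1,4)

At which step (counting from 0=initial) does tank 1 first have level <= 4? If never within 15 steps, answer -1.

Answer: 3

Derivation:
Step 1: flows [0=1,1->2,1=3,1->4] -> levels [8 6 8 8 1]
Step 2: flows [0->1,2->1,3->1,1->4] -> levels [7 8 7 7 2]
Step 3: flows [1->0,1->2,1->3,1->4] -> levels [8 4 8 8 3]
Tank 1 first reaches <=4 at step 3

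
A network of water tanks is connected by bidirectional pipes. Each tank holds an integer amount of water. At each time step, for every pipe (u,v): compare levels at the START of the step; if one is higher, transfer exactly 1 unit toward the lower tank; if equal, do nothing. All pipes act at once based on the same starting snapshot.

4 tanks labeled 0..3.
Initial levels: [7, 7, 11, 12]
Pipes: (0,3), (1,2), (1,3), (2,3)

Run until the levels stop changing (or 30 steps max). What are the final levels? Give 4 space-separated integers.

Step 1: flows [3->0,2->1,3->1,3->2] -> levels [8 9 11 9]
Step 2: flows [3->0,2->1,1=3,2->3] -> levels [9 10 9 9]
Step 3: flows [0=3,1->2,1->3,2=3] -> levels [9 8 10 10]
Step 4: flows [3->0,2->1,3->1,2=3] -> levels [10 10 9 8]
Step 5: flows [0->3,1->2,1->3,2->3] -> levels [9 8 9 11]
Step 6: flows [3->0,2->1,3->1,3->2] -> levels [10 10 9 8]
  -> period-2 cycle: step 6 state = step 4 state; never stabilizes
  -> state at step 30: (30-4) mod 2 = 0, same as step 4 -> [10 10 9 8]

Answer: 10 10 9 8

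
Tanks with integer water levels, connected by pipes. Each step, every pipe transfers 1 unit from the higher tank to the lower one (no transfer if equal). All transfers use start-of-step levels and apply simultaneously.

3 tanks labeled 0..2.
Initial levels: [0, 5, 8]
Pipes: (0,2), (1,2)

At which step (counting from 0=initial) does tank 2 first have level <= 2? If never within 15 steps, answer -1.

Step 1: flows [2->0,2->1] -> levels [1 6 6]
Step 2: flows [2->0,1=2] -> levels [2 6 5]
Step 3: flows [2->0,1->2] -> levels [3 5 5]
Step 4: flows [2->0,1=2] -> levels [4 5 4]
Step 5: flows [0=2,1->2] -> levels [4 4 5]
Step 6: flows [2->0,2->1] -> levels [5 5 3]
Step 7: flows [0->2,1->2] -> levels [4 4 5]
  -> period-2 cycle (repeats step 5); tank 2 never drops to <=2
Tank 2 never reaches <=2 within 15 steps

Answer: -1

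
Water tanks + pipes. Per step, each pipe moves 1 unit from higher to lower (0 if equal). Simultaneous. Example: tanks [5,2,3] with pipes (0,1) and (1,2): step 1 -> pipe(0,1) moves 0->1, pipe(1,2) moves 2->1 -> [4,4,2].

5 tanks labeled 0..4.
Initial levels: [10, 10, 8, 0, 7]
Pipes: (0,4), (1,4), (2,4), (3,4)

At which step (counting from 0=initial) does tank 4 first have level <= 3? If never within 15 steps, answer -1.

Step 1: flows [0->4,1->4,2->4,4->3] -> levels [9 9 7 1 9]
Step 2: flows [0=4,1=4,4->2,4->3] -> levels [9 9 8 2 7]
Step 3: flows [0->4,1->4,2->4,4->3] -> levels [8 8 7 3 9]
Step 4: flows [4->0,4->1,4->2,4->3] -> levels [9 9 8 4 5]
Step 5: flows [0->4,1->4,2->4,4->3] -> levels [8 8 7 5 7]
Step 6: flows [0->4,1->4,2=4,4->3] -> levels [7 7 7 6 8]
Step 7: flows [4->0,4->1,4->2,4->3] -> levels [8 8 8 7 4]
Step 8: flows [0->4,1->4,2->4,3->4] -> levels [7 7 7 6 8]
  -> period-2 cycle (repeats step 6); tank 4 never drops to <=3
Tank 4 never reaches <=3 within 15 steps

Answer: -1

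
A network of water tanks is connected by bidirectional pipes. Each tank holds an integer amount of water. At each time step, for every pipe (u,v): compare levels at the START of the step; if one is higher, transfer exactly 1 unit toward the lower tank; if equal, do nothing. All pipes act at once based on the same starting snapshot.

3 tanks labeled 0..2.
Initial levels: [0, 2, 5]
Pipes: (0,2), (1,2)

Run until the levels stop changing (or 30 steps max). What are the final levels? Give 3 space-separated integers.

Step 1: flows [2->0,2->1] -> levels [1 3 3]
Step 2: flows [2->0,1=2] -> levels [2 3 2]
Step 3: flows [0=2,1->2] -> levels [2 2 3]
Step 4: flows [2->0,2->1] -> levels [3 3 1]
Step 5: flows [0->2,1->2] -> levels [2 2 3]
  -> period-2 cycle: step 5 state = step 3 state; never stabilizes
  -> state at step 30: (30-3) mod 2 = 1, same as step 4 -> [3 3 1]

Answer: 3 3 1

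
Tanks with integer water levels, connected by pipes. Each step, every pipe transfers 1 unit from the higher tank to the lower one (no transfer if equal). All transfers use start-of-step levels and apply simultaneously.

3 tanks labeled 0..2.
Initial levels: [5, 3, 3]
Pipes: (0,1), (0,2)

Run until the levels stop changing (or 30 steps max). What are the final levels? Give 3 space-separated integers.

Step 1: flows [0->1,0->2] -> levels [3 4 4]
Step 2: flows [1->0,2->0] -> levels [5 3 3]
  -> period-2 cycle: step 2 state = step 0 state; never stabilizes
  -> state at step 30: (30-0) mod 2 = 0, same as step 0 -> [5 3 3]

Answer: 5 3 3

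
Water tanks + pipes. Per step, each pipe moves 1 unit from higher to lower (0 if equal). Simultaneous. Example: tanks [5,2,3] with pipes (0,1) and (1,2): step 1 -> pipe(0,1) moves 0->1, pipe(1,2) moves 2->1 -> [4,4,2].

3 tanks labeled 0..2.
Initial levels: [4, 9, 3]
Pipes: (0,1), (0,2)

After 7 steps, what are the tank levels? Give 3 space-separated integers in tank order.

Step 1: flows [1->0,0->2] -> levels [4 8 4]
Step 2: flows [1->0,0=2] -> levels [5 7 4]
Step 3: flows [1->0,0->2] -> levels [5 6 5]
Step 4: flows [1->0,0=2] -> levels [6 5 5]
Step 5: flows [0->1,0->2] -> levels [4 6 6]
Step 6: flows [1->0,2->0] -> levels [6 5 5]
  -> period-2 cycle: step 6 state = step 4 state
  -> state at step 7: (7-4) mod 2 = 1, same as step 5 -> [4 6 6]

Answer: 4 6 6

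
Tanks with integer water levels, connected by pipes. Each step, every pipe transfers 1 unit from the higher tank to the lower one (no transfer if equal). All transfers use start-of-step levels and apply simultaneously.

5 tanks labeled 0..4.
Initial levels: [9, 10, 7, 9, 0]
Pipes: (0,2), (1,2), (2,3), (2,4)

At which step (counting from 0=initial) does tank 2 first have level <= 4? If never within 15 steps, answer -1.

Step 1: flows [0->2,1->2,3->2,2->4] -> levels [8 9 9 8 1]
Step 2: flows [2->0,1=2,2->3,2->4] -> levels [9 9 6 9 2]
Step 3: flows [0->2,1->2,3->2,2->4] -> levels [8 8 8 8 3]
Step 4: flows [0=2,1=2,2=3,2->4] -> levels [8 8 7 8 4]
Step 5: flows [0->2,1->2,3->2,2->4] -> levels [7 7 9 7 5]
Step 6: flows [2->0,2->1,2->3,2->4] -> levels [8 8 5 8 6]
Step 7: flows [0->2,1->2,3->2,4->2] -> levels [7 7 9 7 5]
  -> period-2 cycle (repeats step 5); tank 2 never drops to <=4
Tank 2 never reaches <=4 within 15 steps

Answer: -1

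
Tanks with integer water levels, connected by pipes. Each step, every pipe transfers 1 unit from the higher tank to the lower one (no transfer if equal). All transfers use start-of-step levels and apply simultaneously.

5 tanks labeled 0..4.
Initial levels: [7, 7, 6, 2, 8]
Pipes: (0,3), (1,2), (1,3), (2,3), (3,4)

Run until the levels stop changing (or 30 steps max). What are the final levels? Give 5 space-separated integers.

Step 1: flows [0->3,1->2,1->3,2->3,4->3] -> levels [6 5 6 6 7]
Step 2: flows [0=3,2->1,3->1,2=3,4->3] -> levels [6 7 5 6 6]
Step 3: flows [0=3,1->2,1->3,3->2,3=4] -> levels [6 5 7 6 6]
Step 4: flows [0=3,2->1,3->1,2->3,3=4] -> levels [6 7 5 6 6]
  -> period-2 cycle: step 4 state = step 2 state; never stabilizes
  -> state at step 30: (30-2) mod 2 = 0, same as step 2 -> [6 7 5 6 6]

Answer: 6 7 5 6 6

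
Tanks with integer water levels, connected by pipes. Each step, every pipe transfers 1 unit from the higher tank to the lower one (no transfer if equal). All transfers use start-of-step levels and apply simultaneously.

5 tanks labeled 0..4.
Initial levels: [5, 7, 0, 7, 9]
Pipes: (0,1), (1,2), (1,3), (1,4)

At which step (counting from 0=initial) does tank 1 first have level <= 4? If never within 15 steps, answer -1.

Answer: 3

Derivation:
Step 1: flows [1->0,1->2,1=3,4->1] -> levels [6 6 1 7 8]
Step 2: flows [0=1,1->2,3->1,4->1] -> levels [6 7 2 6 7]
Step 3: flows [1->0,1->2,1->3,1=4] -> levels [7 4 3 7 7]
Tank 1 first reaches <=4 at step 3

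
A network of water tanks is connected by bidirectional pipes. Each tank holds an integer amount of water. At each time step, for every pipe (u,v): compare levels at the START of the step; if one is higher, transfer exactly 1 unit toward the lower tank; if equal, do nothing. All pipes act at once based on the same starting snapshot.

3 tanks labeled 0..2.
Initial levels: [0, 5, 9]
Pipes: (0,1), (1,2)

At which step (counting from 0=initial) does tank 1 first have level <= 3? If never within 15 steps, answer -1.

Step 1: flows [1->0,2->1] -> levels [1 5 8]
Step 2: flows [1->0,2->1] -> levels [2 5 7]
Step 3: flows [1->0,2->1] -> levels [3 5 6]
Step 4: flows [1->0,2->1] -> levels [4 5 5]
Step 5: flows [1->0,1=2] -> levels [5 4 5]
Step 6: flows [0->1,2->1] -> levels [4 6 4]
Step 7: flows [1->0,1->2] -> levels [5 4 5]
  -> period-2 cycle (repeats step 5); tank 1 never drops to <=3
Tank 1 never reaches <=3 within 15 steps

Answer: -1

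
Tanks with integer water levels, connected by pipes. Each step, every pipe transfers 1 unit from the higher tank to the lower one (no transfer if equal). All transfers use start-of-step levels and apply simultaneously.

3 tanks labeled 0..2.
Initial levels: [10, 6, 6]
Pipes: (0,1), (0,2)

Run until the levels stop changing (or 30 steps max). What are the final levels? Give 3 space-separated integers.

Step 1: flows [0->1,0->2] -> levels [8 7 7]
Step 2: flows [0->1,0->2] -> levels [6 8 8]
Step 3: flows [1->0,2->0] -> levels [8 7 7]
  -> period-2 cycle: step 3 state = step 1 state; never stabilizes
  -> state at step 30: (30-1) mod 2 = 1, same as step 2 -> [6 8 8]

Answer: 6 8 8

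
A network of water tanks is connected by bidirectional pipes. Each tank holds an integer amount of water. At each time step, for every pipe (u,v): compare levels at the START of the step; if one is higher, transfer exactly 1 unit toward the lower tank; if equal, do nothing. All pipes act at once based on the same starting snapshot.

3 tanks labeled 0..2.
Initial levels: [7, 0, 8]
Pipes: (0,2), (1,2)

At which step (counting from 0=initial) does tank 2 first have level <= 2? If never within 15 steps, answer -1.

Answer: -1

Derivation:
Step 1: flows [2->0,2->1] -> levels [8 1 6]
Step 2: flows [0->2,2->1] -> levels [7 2 6]
Step 3: flows [0->2,2->1] -> levels [6 3 6]
Step 4: flows [0=2,2->1] -> levels [6 4 5]
Step 5: flows [0->2,2->1] -> levels [5 5 5]
Step 6: flows [0=2,1=2] -> levels [5 5 5]
  -> stable; tank 2 stays at 5 > 2
Tank 2 never reaches <=2 within 15 steps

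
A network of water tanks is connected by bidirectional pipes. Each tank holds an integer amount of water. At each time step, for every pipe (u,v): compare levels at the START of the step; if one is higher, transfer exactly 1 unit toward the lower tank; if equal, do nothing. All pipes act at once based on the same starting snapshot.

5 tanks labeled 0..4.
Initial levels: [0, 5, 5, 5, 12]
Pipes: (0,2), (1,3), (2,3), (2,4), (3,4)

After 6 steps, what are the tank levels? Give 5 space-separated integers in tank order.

Answer: 4 6 7 5 5

Derivation:
Step 1: flows [2->0,1=3,2=3,4->2,4->3] -> levels [1 5 5 6 10]
Step 2: flows [2->0,3->1,3->2,4->2,4->3] -> levels [2 6 6 5 8]
Step 3: flows [2->0,1->3,2->3,4->2,4->3] -> levels [3 5 5 8 6]
Step 4: flows [2->0,3->1,3->2,4->2,3->4] -> levels [4 6 6 5 6]
Step 5: flows [2->0,1->3,2->3,2=4,4->3] -> levels [5 5 4 8 5]
Step 6: flows [0->2,3->1,3->2,4->2,3->4] -> levels [4 6 7 5 5]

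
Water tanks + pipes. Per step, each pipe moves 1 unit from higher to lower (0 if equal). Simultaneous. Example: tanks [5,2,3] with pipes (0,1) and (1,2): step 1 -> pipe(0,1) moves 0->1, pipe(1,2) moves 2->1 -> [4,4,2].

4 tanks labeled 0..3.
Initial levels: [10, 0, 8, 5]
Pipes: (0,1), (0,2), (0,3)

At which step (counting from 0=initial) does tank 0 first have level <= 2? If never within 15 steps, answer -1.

Answer: -1

Derivation:
Step 1: flows [0->1,0->2,0->3] -> levels [7 1 9 6]
Step 2: flows [0->1,2->0,0->3] -> levels [6 2 8 7]
Step 3: flows [0->1,2->0,3->0] -> levels [7 3 7 6]
Step 4: flows [0->1,0=2,0->3] -> levels [5 4 7 7]
Step 5: flows [0->1,2->0,3->0] -> levels [6 5 6 6]
Step 6: flows [0->1,0=2,0=3] -> levels [5 6 6 6]
Step 7: flows [1->0,2->0,3->0] -> levels [8 5 5 5]
Step 8: flows [0->1,0->2,0->3] -> levels [5 6 6 6]
  -> period-2 cycle (repeats step 6); tank 0 never drops to <=2
Tank 0 never reaches <=2 within 15 steps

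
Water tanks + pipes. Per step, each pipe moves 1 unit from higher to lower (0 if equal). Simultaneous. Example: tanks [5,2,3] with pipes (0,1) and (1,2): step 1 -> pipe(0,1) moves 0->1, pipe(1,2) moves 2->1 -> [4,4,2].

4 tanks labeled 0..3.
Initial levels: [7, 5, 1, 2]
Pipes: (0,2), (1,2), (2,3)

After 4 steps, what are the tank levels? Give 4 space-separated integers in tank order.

Step 1: flows [0->2,1->2,3->2] -> levels [6 4 4 1]
Step 2: flows [0->2,1=2,2->3] -> levels [5 4 4 2]
Step 3: flows [0->2,1=2,2->3] -> levels [4 4 4 3]
Step 4: flows [0=2,1=2,2->3] -> levels [4 4 3 4]

Answer: 4 4 3 4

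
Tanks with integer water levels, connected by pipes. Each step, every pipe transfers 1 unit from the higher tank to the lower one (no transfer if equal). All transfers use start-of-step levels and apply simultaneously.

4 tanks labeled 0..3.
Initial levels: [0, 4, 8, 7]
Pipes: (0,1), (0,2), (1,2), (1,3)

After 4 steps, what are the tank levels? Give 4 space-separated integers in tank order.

Answer: 4 6 4 5

Derivation:
Step 1: flows [1->0,2->0,2->1,3->1] -> levels [2 5 6 6]
Step 2: flows [1->0,2->0,2->1,3->1] -> levels [4 6 4 5]
Step 3: flows [1->0,0=2,1->2,1->3] -> levels [5 3 5 6]
Step 4: flows [0->1,0=2,2->1,3->1] -> levels [4 6 4 5]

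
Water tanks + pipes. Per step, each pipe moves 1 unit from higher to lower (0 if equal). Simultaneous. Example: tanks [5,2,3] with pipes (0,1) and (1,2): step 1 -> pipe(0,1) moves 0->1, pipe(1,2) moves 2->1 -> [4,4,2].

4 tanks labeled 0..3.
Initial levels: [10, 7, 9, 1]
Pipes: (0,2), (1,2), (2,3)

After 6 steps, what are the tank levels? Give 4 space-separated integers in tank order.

Step 1: flows [0->2,2->1,2->3] -> levels [9 8 8 2]
Step 2: flows [0->2,1=2,2->3] -> levels [8 8 8 3]
Step 3: flows [0=2,1=2,2->3] -> levels [8 8 7 4]
Step 4: flows [0->2,1->2,2->3] -> levels [7 7 8 5]
Step 5: flows [2->0,2->1,2->3] -> levels [8 8 5 6]
Step 6: flows [0->2,1->2,3->2] -> levels [7 7 8 5]

Answer: 7 7 8 5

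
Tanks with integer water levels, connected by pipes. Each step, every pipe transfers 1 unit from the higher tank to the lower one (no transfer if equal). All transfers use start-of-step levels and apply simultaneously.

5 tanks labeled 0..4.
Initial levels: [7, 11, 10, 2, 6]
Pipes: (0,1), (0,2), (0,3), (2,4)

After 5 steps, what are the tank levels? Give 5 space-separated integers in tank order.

Step 1: flows [1->0,2->0,0->3,2->4] -> levels [8 10 8 3 7]
Step 2: flows [1->0,0=2,0->3,2->4] -> levels [8 9 7 4 8]
Step 3: flows [1->0,0->2,0->3,4->2] -> levels [7 8 9 5 7]
Step 4: flows [1->0,2->0,0->3,2->4] -> levels [8 7 7 6 8]
Step 5: flows [0->1,0->2,0->3,4->2] -> levels [5 8 9 7 7]

Answer: 5 8 9 7 7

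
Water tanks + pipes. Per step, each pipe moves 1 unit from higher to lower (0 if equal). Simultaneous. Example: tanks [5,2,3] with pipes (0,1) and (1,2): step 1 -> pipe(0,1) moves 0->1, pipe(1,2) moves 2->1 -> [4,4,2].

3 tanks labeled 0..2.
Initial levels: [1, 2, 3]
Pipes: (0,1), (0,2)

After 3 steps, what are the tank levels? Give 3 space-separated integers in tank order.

Step 1: flows [1->0,2->0] -> levels [3 1 2]
Step 2: flows [0->1,0->2] -> levels [1 2 3]
  -> period-2 cycle: step 2 state = step 0 state
  -> state at step 3: (3-0) mod 2 = 1, same as step 1 -> [3 1 2]

Answer: 3 1 2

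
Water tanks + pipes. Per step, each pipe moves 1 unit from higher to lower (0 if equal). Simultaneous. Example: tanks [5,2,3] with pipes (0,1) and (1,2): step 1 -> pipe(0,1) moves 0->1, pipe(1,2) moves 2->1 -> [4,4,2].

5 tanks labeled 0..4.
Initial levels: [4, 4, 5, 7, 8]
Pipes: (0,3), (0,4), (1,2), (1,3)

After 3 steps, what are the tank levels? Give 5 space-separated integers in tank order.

Answer: 7 6 4 5 6

Derivation:
Step 1: flows [3->0,4->0,2->1,3->1] -> levels [6 6 4 5 7]
Step 2: flows [0->3,4->0,1->2,1->3] -> levels [6 4 5 7 6]
Step 3: flows [3->0,0=4,2->1,3->1] -> levels [7 6 4 5 6]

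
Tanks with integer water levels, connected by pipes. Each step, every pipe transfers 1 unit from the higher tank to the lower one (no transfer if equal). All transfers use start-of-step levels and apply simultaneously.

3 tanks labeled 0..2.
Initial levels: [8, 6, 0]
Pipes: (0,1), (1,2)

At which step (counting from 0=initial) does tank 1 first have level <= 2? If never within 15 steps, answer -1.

Answer: -1

Derivation:
Step 1: flows [0->1,1->2] -> levels [7 6 1]
Step 2: flows [0->1,1->2] -> levels [6 6 2]
Step 3: flows [0=1,1->2] -> levels [6 5 3]
Step 4: flows [0->1,1->2] -> levels [5 5 4]
Step 5: flows [0=1,1->2] -> levels [5 4 5]
Step 6: flows [0->1,2->1] -> levels [4 6 4]
Step 7: flows [1->0,1->2] -> levels [5 4 5]
  -> period-2 cycle (repeats step 5); tank 1 never drops to <=2
Tank 1 never reaches <=2 within 15 steps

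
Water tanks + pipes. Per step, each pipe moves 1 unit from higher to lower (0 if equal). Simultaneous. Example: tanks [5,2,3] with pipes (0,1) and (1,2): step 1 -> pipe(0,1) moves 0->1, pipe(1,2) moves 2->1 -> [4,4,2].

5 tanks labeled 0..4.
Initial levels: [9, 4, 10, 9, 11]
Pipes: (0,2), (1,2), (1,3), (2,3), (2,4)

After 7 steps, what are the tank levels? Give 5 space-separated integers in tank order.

Answer: 10 8 6 9 10

Derivation:
Step 1: flows [2->0,2->1,3->1,2->3,4->2] -> levels [10 6 8 9 10]
Step 2: flows [0->2,2->1,3->1,3->2,4->2] -> levels [9 8 10 7 9]
Step 3: flows [2->0,2->1,1->3,2->3,2->4] -> levels [10 8 6 9 10]
Step 4: flows [0->2,1->2,3->1,3->2,4->2] -> levels [9 8 10 7 9]
  -> period-2 cycle: step 4 state = step 2 state
  -> state at step 7: (7-2) mod 2 = 1, same as step 3 -> [10 8 6 9 10]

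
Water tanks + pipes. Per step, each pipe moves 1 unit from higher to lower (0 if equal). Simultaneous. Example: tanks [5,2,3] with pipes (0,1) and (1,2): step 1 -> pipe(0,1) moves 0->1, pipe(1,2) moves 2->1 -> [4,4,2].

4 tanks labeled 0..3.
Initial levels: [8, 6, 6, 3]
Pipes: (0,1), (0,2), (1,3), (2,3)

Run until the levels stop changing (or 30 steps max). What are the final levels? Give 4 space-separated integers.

Answer: 6 5 5 7

Derivation:
Step 1: flows [0->1,0->2,1->3,2->3] -> levels [6 6 6 5]
Step 2: flows [0=1,0=2,1->3,2->3] -> levels [6 5 5 7]
Step 3: flows [0->1,0->2,3->1,3->2] -> levels [4 7 7 5]
Step 4: flows [1->0,2->0,1->3,2->3] -> levels [6 5 5 7]
  -> period-2 cycle: step 4 state = step 2 state; never stabilizes
  -> state at step 30: (30-2) mod 2 = 0, same as step 2 -> [6 5 5 7]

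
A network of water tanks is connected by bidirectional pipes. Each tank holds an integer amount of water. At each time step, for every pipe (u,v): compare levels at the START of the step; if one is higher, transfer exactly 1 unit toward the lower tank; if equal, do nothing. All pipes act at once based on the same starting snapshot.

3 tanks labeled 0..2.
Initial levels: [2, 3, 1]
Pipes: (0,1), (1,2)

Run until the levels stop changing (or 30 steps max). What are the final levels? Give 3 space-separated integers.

Step 1: flows [1->0,1->2] -> levels [3 1 2]
Step 2: flows [0->1,2->1] -> levels [2 3 1]
  -> period-2 cycle: step 2 state = step 0 state; never stabilizes
  -> state at step 30: (30-0) mod 2 = 0, same as step 0 -> [2 3 1]

Answer: 2 3 1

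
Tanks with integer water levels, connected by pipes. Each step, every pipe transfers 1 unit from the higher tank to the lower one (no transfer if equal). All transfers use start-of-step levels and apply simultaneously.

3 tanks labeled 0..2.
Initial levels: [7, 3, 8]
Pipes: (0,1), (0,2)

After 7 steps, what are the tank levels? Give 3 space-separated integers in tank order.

Step 1: flows [0->1,2->0] -> levels [7 4 7]
Step 2: flows [0->1,0=2] -> levels [6 5 7]
Step 3: flows [0->1,2->0] -> levels [6 6 6]
Step 4: flows [0=1,0=2] -> levels [6 6 6]
  -> stable; steps 5..7 unchanged -> [6 6 6]

Answer: 6 6 6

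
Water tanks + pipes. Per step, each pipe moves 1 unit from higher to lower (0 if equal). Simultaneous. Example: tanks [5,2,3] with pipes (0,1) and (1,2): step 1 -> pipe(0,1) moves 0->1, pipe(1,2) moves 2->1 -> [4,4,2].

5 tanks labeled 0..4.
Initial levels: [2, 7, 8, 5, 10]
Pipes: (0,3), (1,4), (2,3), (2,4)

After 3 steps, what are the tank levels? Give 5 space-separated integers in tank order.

Step 1: flows [3->0,4->1,2->3,4->2] -> levels [3 8 8 5 8]
Step 2: flows [3->0,1=4,2->3,2=4] -> levels [4 8 7 5 8]
Step 3: flows [3->0,1=4,2->3,4->2] -> levels [5 8 7 5 7]

Answer: 5 8 7 5 7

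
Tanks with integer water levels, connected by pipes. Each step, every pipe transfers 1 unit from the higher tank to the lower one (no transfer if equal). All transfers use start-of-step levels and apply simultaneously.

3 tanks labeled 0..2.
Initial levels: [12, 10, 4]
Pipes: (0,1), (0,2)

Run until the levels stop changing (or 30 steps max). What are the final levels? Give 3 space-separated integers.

Step 1: flows [0->1,0->2] -> levels [10 11 5]
Step 2: flows [1->0,0->2] -> levels [10 10 6]
Step 3: flows [0=1,0->2] -> levels [9 10 7]
Step 4: flows [1->0,0->2] -> levels [9 9 8]
Step 5: flows [0=1,0->2] -> levels [8 9 9]
Step 6: flows [1->0,2->0] -> levels [10 8 8]
Step 7: flows [0->1,0->2] -> levels [8 9 9]
  -> period-2 cycle: step 7 state = step 5 state; never stabilizes
  -> state at step 30: (30-5) mod 2 = 1, same as step 6 -> [10 8 8]

Answer: 10 8 8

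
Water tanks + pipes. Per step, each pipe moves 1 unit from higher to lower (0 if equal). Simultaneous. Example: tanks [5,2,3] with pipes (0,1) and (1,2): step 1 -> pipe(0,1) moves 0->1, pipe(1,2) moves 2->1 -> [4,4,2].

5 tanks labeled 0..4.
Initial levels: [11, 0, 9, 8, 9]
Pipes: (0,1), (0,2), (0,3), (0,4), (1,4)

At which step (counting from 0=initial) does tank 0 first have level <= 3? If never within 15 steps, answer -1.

Step 1: flows [0->1,0->2,0->3,0->4,4->1] -> levels [7 2 10 9 9]
Step 2: flows [0->1,2->0,3->0,4->0,4->1] -> levels [9 4 9 8 7]
Step 3: flows [0->1,0=2,0->3,0->4,4->1] -> levels [6 6 9 9 7]
Step 4: flows [0=1,2->0,3->0,4->0,4->1] -> levels [9 7 8 8 5]
Step 5: flows [0->1,0->2,0->3,0->4,1->4] -> levels [5 7 9 9 7]
Step 6: flows [1->0,2->0,3->0,4->0,1=4] -> levels [9 6 8 8 6]
Step 7: flows [0->1,0->2,0->3,0->4,1=4] -> levels [5 7 9 9 7]
  -> period-2 cycle (repeats step 5); tank 0 never drops to <=3
Tank 0 never reaches <=3 within 15 steps

Answer: -1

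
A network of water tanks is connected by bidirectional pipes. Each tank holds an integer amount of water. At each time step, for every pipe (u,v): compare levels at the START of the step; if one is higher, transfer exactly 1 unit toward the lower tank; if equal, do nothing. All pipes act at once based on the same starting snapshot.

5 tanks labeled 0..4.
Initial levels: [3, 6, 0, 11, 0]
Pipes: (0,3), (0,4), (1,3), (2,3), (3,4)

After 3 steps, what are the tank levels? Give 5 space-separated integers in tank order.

Step 1: flows [3->0,0->4,3->1,3->2,3->4] -> levels [3 7 1 7 2]
Step 2: flows [3->0,0->4,1=3,3->2,3->4] -> levels [3 7 2 4 4]
Step 3: flows [3->0,4->0,1->3,3->2,3=4] -> levels [5 6 3 3 3]

Answer: 5 6 3 3 3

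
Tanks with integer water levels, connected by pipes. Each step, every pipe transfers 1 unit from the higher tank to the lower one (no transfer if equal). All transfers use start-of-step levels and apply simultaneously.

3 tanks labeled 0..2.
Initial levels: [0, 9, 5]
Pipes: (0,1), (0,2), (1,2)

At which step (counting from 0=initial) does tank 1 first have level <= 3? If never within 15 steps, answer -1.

Answer: -1

Derivation:
Step 1: flows [1->0,2->0,1->2] -> levels [2 7 5]
Step 2: flows [1->0,2->0,1->2] -> levels [4 5 5]
Step 3: flows [1->0,2->0,1=2] -> levels [6 4 4]
Step 4: flows [0->1,0->2,1=2] -> levels [4 5 5]
  -> period-2 cycle (repeats step 2); tank 1 never drops to <=3
Tank 1 never reaches <=3 within 15 steps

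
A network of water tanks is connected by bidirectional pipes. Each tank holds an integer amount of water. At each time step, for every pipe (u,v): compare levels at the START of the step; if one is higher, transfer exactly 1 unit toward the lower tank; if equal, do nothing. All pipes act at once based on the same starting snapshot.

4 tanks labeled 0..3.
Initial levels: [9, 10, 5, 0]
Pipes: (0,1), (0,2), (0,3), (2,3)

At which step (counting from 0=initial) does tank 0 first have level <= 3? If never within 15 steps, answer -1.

Answer: -1

Derivation:
Step 1: flows [1->0,0->2,0->3,2->3] -> levels [8 9 5 2]
Step 2: flows [1->0,0->2,0->3,2->3] -> levels [7 8 5 4]
Step 3: flows [1->0,0->2,0->3,2->3] -> levels [6 7 5 6]
Step 4: flows [1->0,0->2,0=3,3->2] -> levels [6 6 7 5]
Step 5: flows [0=1,2->0,0->3,2->3] -> levels [6 6 5 7]
Step 6: flows [0=1,0->2,3->0,3->2] -> levels [6 6 7 5]
  -> period-2 cycle (repeats step 4); tank 0 never drops to <=3
Tank 0 never reaches <=3 within 15 steps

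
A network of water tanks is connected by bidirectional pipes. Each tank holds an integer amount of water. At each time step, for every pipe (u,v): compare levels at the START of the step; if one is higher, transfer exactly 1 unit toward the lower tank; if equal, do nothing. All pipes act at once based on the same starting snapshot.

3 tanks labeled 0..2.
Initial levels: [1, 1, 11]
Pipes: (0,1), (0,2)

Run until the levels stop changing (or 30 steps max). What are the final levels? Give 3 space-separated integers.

Answer: 3 5 5

Derivation:
Step 1: flows [0=1,2->0] -> levels [2 1 10]
Step 2: flows [0->1,2->0] -> levels [2 2 9]
Step 3: flows [0=1,2->0] -> levels [3 2 8]
Step 4: flows [0->1,2->0] -> levels [3 3 7]
Step 5: flows [0=1,2->0] -> levels [4 3 6]
Step 6: flows [0->1,2->0] -> levels [4 4 5]
Step 7: flows [0=1,2->0] -> levels [5 4 4]
Step 8: flows [0->1,0->2] -> levels [3 5 5]
Step 9: flows [1->0,2->0] -> levels [5 4 4]
  -> period-2 cycle: step 9 state = step 7 state; never stabilizes
  -> state at step 30: (30-7) mod 2 = 1, same as step 8 -> [3 5 5]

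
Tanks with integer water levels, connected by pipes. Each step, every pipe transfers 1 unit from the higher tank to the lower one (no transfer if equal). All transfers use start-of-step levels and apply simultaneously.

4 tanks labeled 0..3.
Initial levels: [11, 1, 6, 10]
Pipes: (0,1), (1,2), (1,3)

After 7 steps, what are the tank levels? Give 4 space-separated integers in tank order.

Step 1: flows [0->1,2->1,3->1] -> levels [10 4 5 9]
Step 2: flows [0->1,2->1,3->1] -> levels [9 7 4 8]
Step 3: flows [0->1,1->2,3->1] -> levels [8 8 5 7]
Step 4: flows [0=1,1->2,1->3] -> levels [8 6 6 8]
Step 5: flows [0->1,1=2,3->1] -> levels [7 8 6 7]
Step 6: flows [1->0,1->2,1->3] -> levels [8 5 7 8]
Step 7: flows [0->1,2->1,3->1] -> levels [7 8 6 7]

Answer: 7 8 6 7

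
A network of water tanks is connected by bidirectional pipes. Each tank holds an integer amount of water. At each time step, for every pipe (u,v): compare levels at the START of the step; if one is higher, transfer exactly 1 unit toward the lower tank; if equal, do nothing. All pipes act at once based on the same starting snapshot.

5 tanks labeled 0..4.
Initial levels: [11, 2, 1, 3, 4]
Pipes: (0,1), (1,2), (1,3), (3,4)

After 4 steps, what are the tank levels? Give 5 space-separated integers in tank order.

Step 1: flows [0->1,1->2,3->1,4->3] -> levels [10 3 2 3 3]
Step 2: flows [0->1,1->2,1=3,3=4] -> levels [9 3 3 3 3]
Step 3: flows [0->1,1=2,1=3,3=4] -> levels [8 4 3 3 3]
Step 4: flows [0->1,1->2,1->3,3=4] -> levels [7 3 4 4 3]

Answer: 7 3 4 4 3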